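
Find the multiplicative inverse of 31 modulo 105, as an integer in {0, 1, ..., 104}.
31^(−1) ≡ 61 (mod 105)

Apply the extended Euclidean algorithm to (105, 31), tracking rows (r, s, t) with s·105 + t·31 = r. Each division r_prev = q·r_cur + r_new produces the new row as (previous row) − q·(current row):
  row A: (105, 1, 0)   [1·105 + 0·31 = 105]
  row B: (31, 0, 1)   [0·105 + 1·31 = 31]
  105 = 3·31 + 12   → row C = row A − 3·row B = (12, 1, −3)   [check: 1·105 − 3·31 = 12]
  31 = 2·12 + 7   → row D = row B − 2·row C = (7, −2, 7)   [check: −2·105 + 7·31 = 7]
  12 = 1·7 + 5   → row E = row C − 1·row D = (5, 3, −10)   [check: 3·105 − 10·31 = 5]
  7 = 1·5 + 2   → row F = row D − 1·row E = (2, −5, 17)   [check: −5·105 + 17·31 = 2]
  5 = 2·2 + 1   → row G = row E − 2·row F = (1, 13, −44)   [check: 13·105 − 44·31 = 1]
  2 = 2·1 + 0   → remainder 0, stop. gcd = 1 (last nonzero row G).
The gcd is 1, so 31 is invertible mod 105. The last nonzero row gives 13·105 − 44·31 = 1, so t = −44. So 31^(−1) ≡ −44 ≡ 61 (mod 105). Verify: 31 · 61 = 1891 ≡ 1 (mod 105). ✓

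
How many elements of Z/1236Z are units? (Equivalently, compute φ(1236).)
An element a ∈ Z/1236Z is a unit iff gcd(a, 1236) = 1, so the number of units is φ(1236). φ is multiplicative, with φ(p^e) = p^e − p^(e−1). Factorise 1236 = 2^2 · 3 · 103. Then
  φ(1236) = (2^2 − 2^1) · (3 − 1) · (103 − 1) = 2 · 2 · 102 = 408.

Final answer: Z/1236Z has φ(1236) = 408 units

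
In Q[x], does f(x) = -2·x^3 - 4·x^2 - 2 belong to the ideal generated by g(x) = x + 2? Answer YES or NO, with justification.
In Q[x] the ideal (g) consists of all multiples of g, so f ∈ (g) iff g | f, i.e. iff the remainder of f on division by g is 0. Divide f by g (g is monic, so eliminate the leading term of the running remainder at each step):
  leading term -2·x^3: subtract (-2·x^2)·g(x) = -2·x^3 - 4·x^2, leaving -2
The remainder r(x) = -2 ≠ 0 (and deg r < deg g), so g ∤ f, i.e. f ∉ (g).

Final answer: NO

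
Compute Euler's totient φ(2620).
φ(2620) = 1040

φ is multiplicative, with φ(p^e) = p^e − p^(e−1). Factorise 2620 = 2^2 · 5 · 131. Then
  φ(2620) = (2^2 − 2^1) · (5 − 1) · (131 − 1) = 2 · 4 · 130 = 1040.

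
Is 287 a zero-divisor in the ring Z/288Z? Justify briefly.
NO

gcd(287, 288) = 1, so 287 is a unit in Z/288Z (it has a multiplicative inverse). A unit cannot be a zero-divisor: if 287·b ≡ 0 then multiplying both sides by 287^(−1) gives b ≡ 0. So 287 is not a zero-divisor.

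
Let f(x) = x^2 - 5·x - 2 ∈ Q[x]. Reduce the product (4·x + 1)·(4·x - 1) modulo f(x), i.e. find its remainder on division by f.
First multiply in Q[x] without reducing: a · b = 16·x^2 - 1. Now divide by f(x) = x^2 - 5·x - 2, eliminating the leading term at each step:
  leading term 16·x^2: subtract (16)·f(x) = 16·x^2 - 80·x - 32, leaving 80·x + 31
The degree is now < 2, so this is the remainder. Hence a · b ≡ 80·x + 31 in Q[x]/(f).

Final answer: a · b ≡ 80·x + 31 (mod f(x))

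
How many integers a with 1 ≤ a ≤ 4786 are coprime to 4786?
2392

The number of a ∈ {1, ..., 4786} with gcd(a, 4786) = 1 is by definition Euler's totient φ(4786). φ is multiplicative, with φ(p^e) = p^e − p^(e−1). Factorise 4786 = 2 · 2393. Then
  φ(4786) = (2 − 1) · (2393 − 1) = 1 · 2392 = 2392.
So there are 2392 such integers.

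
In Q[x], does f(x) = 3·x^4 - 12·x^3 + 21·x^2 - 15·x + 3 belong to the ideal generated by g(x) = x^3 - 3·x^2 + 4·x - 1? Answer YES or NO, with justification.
YES

In Q[x] the ideal (g) consists of all multiples of g, so f ∈ (g) iff g | f, i.e. iff the remainder of f on division by g is 0. Divide f by g (g is monic, so eliminate the leading term of the running remainder at each step):
  leading term 3·x^4: subtract (3·x)·g(x) = 3·x^4 - 9·x^3 + 12·x^2 - 3·x, leaving -3·x^3 + 9·x^2 - 12·x + 3
  leading term -3·x^3: subtract (-3)·g(x) = -3·x^3 + 9·x^2 - 12·x + 3, leaving 0
The remainder is 0, so f(x) = g(x) · h(x) with h(x) = 3·x - 3. Hence g | f, i.e. f ∈ (g).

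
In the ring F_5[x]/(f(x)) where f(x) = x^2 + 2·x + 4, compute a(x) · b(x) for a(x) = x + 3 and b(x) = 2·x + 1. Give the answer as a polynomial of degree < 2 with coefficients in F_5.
Multiply as integer polynomials: a · b = 2·x^2 + 7·x + 3. Reducing coefficients mod 5: a · b ≡ 2·x^2 + 2·x + 3. Now divide by f(x) = x^2 + 2·x + 4 in F_5[x], eliminating the leading term at each step:
  leading term 2·x^2: subtract (2)·f(x) = 2·x^2 + 4·x + 3, leaving 3·x (coefficients mod 5)
The degree is now < 2, so this is the remainder. Hence a · b ≡ 3·x in F_5[x]/(f).

Final answer: a · b ≡ 3·x (mod f(x))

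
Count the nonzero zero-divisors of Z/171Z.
In Z/171Z each nonzero element is either a unit (gcd with 171 is 1) or a zero-divisor (gcd > 1). The number of units is φ(171): factorise 171 = 3^2 · 19, so φ(171) = (3^2 − 3^1) · (19 − 1) = 6 · 18 = 108. The nonzero elements number 171 − 1 = 170. Hence the nonzero zero-divisors number 170 − 108 = 62.

Final answer: Z/171Z has 62 nonzero zero-divisors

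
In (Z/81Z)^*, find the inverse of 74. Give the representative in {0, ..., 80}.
74^(−1) ≡ 23 (mod 81)

Apply the extended Euclidean algorithm to (81, 74), tracking rows (r, s, t) with s·81 + t·74 = r. Each division r_prev = q·r_cur + r_new produces the new row as (previous row) − q·(current row):
  row A: (81, 1, 0)   [1·81 + 0·74 = 81]
  row B: (74, 0, 1)   [0·81 + 1·74 = 74]
  81 = 1·74 + 7   → row C = row A − 1·row B = (7, 1, −1)   [check: 1·81 − 1·74 = 7]
  74 = 10·7 + 4   → row D = row B − 10·row C = (4, −10, 11)   [check: −10·81 + 11·74 = 4]
  7 = 1·4 + 3   → row E = row C − 1·row D = (3, 11, −12)   [check: 11·81 − 12·74 = 3]
  4 = 1·3 + 1   → row F = row D − 1·row E = (1, −21, 23)   [check: −21·81 + 23·74 = 1]
  3 = 3·1 + 0   → remainder 0, stop. gcd = 1 (last nonzero row F).
The gcd is 1, so 74 is invertible mod 81. The last nonzero row gives −21·81 + 23·74 = 1, so t = 23. So 74^(−1) ≡ 23 (mod 81). Verify: 74 · 23 = 1702 ≡ 1 (mod 81). ✓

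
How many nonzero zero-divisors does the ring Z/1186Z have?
Z/1186Z has 593 nonzero zero-divisors

In Z/1186Z each nonzero element is either a unit (gcd with 1186 is 1) or a zero-divisor (gcd > 1). The number of units is φ(1186): factorise 1186 = 2 · 593, so φ(1186) = (2 − 1) · (593 − 1) = 1 · 592 = 592. The nonzero elements number 1186 − 1 = 1185. Hence the nonzero zero-divisors number 1185 − 592 = 593.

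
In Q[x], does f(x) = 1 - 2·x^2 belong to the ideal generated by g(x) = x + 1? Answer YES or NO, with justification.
In Q[x] the ideal (g) consists of all multiples of g, so f ∈ (g) iff g | f, i.e. iff the remainder of f on division by g is 0. Divide f by g (g is monic, so eliminate the leading term of the running remainder at each step):
  leading term -2·x^2: subtract (-2·x)·g(x) = -2·x^2 - 2·x, leaving 2·x + 1
  leading term 2·x: subtract (2)·g(x) = 2·x + 2, leaving -1
The remainder r(x) = -1 ≠ 0 (and deg r < deg g), so g ∤ f, i.e. f ∉ (g).

Final answer: NO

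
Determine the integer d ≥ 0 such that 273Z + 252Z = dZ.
In the PID Z, (a, b) is generated by gcd(a, b). Compute gcd(273, 252) with the extended Euclidean algorithm, tracking rows (r, s, t) with s·273 + t·252 = r:
  row A: (273, 1, 0)   [1·273 + 0·252 = 273]
  row B: (252, 0, 1)   [0·273 + 1·252 = 252]
  273 = 1·252 + 21   → row C = row A − 1·row B = (21, 1, −1)   [check: 1·273 − 1·252 = 21]
  252 = 12·21 + 0   → remainder 0, stop. gcd = 21 (last nonzero row C).
So gcd(273, 252) = 21, with Bézout identity 1·273 − 1·252 = 21. Containment (⊇): the Bézout identity exhibits 21 as an element of (273, 252), giving (21) ⊆ (273, 252). Containment (⊆): since 21 | 273 and 21 | 252 (273 = 21·13, 252 = 21·12), every Z-linear combination of 273 and 252 is divisible by 21, so (273, 252) ⊆ (21). Therefore (273, 252) = (21), d = 21.

Final answer: (273, 252) = (21); d = 21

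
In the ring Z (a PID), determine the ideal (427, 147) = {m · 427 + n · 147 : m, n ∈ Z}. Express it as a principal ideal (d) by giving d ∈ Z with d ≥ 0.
In the PID Z, (a, b) is generated by gcd(a, b). Compute gcd(427, 147) with the extended Euclidean algorithm, tracking rows (r, s, t) with s·427 + t·147 = r:
  row A: (427, 1, 0)   [1·427 + 0·147 = 427]
  row B: (147, 0, 1)   [0·427 + 1·147 = 147]
  427 = 2·147 + 133   → row C = row A − 2·row B = (133, 1, −2)   [check: 1·427 − 2·147 = 133]
  147 = 1·133 + 14   → row D = row B − 1·row C = (14, −1, 3)   [check: −1·427 + 3·147 = 14]
  133 = 9·14 + 7   → row E = row C − 9·row D = (7, 10, −29)   [check: 10·427 − 29·147 = 7]
  14 = 2·7 + 0   → remainder 0, stop. gcd = 7 (last nonzero row E).
So gcd(427, 147) = 7, with Bézout identity 10·427 − 29·147 = 7. Containment (⊇): the Bézout identity exhibits 7 as an element of (427, 147), giving (7) ⊆ (427, 147). Containment (⊆): since 7 | 427 and 7 | 147 (427 = 7·61, 147 = 7·21), every Z-linear combination of 427 and 147 is divisible by 7, so (427, 147) ⊆ (7). Therefore (427, 147) = (7), d = 7.

Final answer: (427, 147) = (7); d = 7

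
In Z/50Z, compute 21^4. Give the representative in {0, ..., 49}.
Use repeated squaring. Binary(4) = 100. Walk through the bits of the exponent 4 left-to-right: at each bit after the leading one, square the running value, then multiply by 21 if the bit is 1 (always reducing mod 50):
  bit 1 = 1 (leading): start with 21.
  bit 2 = 0: square 21^2 = 441 ≡ 41 (mod 50).
  bit 3 = 0: square 41^2 = 1681 ≡ 31 (mod 50).
Final value: 21^4 ≡ 31 (mod 50).

Final answer: 31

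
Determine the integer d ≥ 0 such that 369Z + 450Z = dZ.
(369, 450) = (9); d = 9

In the PID Z, (a, b) is generated by gcd(a, b). Compute gcd(450, 369) with the extended Euclidean algorithm, tracking rows (r, s, t) with s·450 + t·369 = r:
  row A: (450, 1, 0)   [1·450 + 0·369 = 450]
  row B: (369, 0, 1)   [0·450 + 1·369 = 369]
  450 = 1·369 + 81   → row C = row A − 1·row B = (81, 1, −1)   [check: 1·450 − 1·369 = 81]
  369 = 4·81 + 45   → row D = row B − 4·row C = (45, −4, 5)   [check: −4·450 + 5·369 = 45]
  81 = 1·45 + 36   → row E = row C − 1·row D = (36, 5, −6)   [check: 5·450 − 6·369 = 36]
  45 = 1·36 + 9   → row F = row D − 1·row E = (9, −9, 11)   [check: −9·450 + 11·369 = 9]
  36 = 4·9 + 0   → remainder 0, stop. gcd = 9 (last nonzero row F).
So gcd(369, 450) = 9, with Bézout identity −9·450 + 11·369 = 9. Containment (⊇): the Bézout identity exhibits 9 as an element of (369, 450), giving (9) ⊆ (369, 450). Containment (⊆): since 9 | 369 and 9 | 450 (369 = 9·41, 450 = 9·50), every Z-linear combination of 369 and 450 is divisible by 9, so (369, 450) ⊆ (9). Therefore (369, 450) = (9), d = 9.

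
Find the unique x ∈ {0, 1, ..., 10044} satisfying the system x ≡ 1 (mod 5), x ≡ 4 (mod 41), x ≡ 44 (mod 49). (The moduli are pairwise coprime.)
x ≡ 5826 (mod 10045); the representative in [0, 10045) is 5826

The moduli 5, 41, 49 are pairwise coprime, so by the CRT there is a unique solution mod 5·41·49 = 10045.
Solve by successive substitution. Start with x ≡ 1 (mod 5).
  Combine with x ≡ 4 (mod 41): write x = 1 + 5·t and require 1 + 5·t ≡ 4 (mod 41), i.e. 5·t ≡ 4 − 1 ≡ 3 (mod 41). Since 5^(−1) ≡ 33 (mod 41), t ≡ 33·3 ≡ 17 (mod 41). So x ≡ 1 + 5·17 = 86 (mod 205).
  Combine with x ≡ 44 (mod 49): write x = 86 + 205·t and require 86 + 205·t ≡ 44 (mod 49), i.e. 205·t ≡ 44 − 86 ≡ 7 (mod 49). Since 205^(−1) ≡ 11 (mod 49) (205 ≡ 9 (mod 49)), t ≡ 11·7 ≡ 28 (mod 49). So x ≡ 86 + 205·28 = 5826 (mod 10045).
Unique solution in [0, 10045): x = 5826.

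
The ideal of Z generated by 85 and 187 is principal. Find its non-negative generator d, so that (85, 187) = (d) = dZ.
(85, 187) = (17); d = 17

In the PID Z, (a, b) is generated by gcd(a, b). Compute gcd(187, 85) with the extended Euclidean algorithm, tracking rows (r, s, t) with s·187 + t·85 = r:
  row A: (187, 1, 0)   [1·187 + 0·85 = 187]
  row B: (85, 0, 1)   [0·187 + 1·85 = 85]
  187 = 2·85 + 17   → row C = row A − 2·row B = (17, 1, −2)   [check: 1·187 − 2·85 = 17]
  85 = 5·17 + 0   → remainder 0, stop. gcd = 17 (last nonzero row C).
So gcd(85, 187) = 17, with Bézout identity 1·187 − 2·85 = 17. Containment (⊇): the Bézout identity exhibits 17 as an element of (85, 187), giving (17) ⊆ (85, 187). Containment (⊆): since 17 | 85 and 17 | 187 (85 = 17·5, 187 = 17·11), every Z-linear combination of 85 and 187 is divisible by 17, so (85, 187) ⊆ (17). Therefore (85, 187) = (17), d = 17.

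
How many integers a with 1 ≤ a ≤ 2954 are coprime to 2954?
The number of a ∈ {1, ..., 2954} with gcd(a, 2954) = 1 is by definition Euler's totient φ(2954). φ is multiplicative, with φ(p^e) = p^e − p^(e−1). Factorise 2954 = 2 · 7 · 211. Then
  φ(2954) = (2 − 1) · (7 − 1) · (211 − 1) = 1 · 6 · 210 = 1260.
So there are 1260 such integers.

Final answer: 1260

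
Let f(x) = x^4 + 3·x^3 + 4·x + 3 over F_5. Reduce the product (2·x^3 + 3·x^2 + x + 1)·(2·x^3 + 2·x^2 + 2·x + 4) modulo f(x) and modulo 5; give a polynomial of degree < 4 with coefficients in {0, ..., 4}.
a · b ≡ 3·x^3 + 2·x^2 (mod f(x))

Multiply as integer polynomials: a · b = 4·x^6 + 10·x^5 + 12·x^4 + 18·x^3 + 16·x^2 + 6·x + 4. Reducing coefficients mod 5: a · b ≡ 4·x^6 + 2·x^4 + 3·x^3 + x^2 + x + 4. Now divide by f(x) = x^4 + 3·x^3 + 4·x + 3 in F_5[x], eliminating the leading term at each step:
  leading term 4·x^6: subtract (4·x^2)·f(x) = 4·x^6 + 2·x^5 + x^3 + 2·x^2, leaving 3·x^5 + 2·x^4 + 2·x^3 + 4·x^2 + x + 4 (coefficients mod 5)
  leading term 3·x^5: subtract (3·x)·f(x) = 3·x^5 + 4·x^4 + 2·x^2 + 4·x, leaving 3·x^4 + 2·x^3 + 2·x^2 + 2·x + 4 (coefficients mod 5)
  leading term 3·x^4: subtract (3)·f(x) = 3·x^4 + 4·x^3 + 2·x + 4, leaving 3·x^3 + 2·x^2 (coefficients mod 5)
The degree is now < 4, so this is the remainder. Hence a · b ≡ 3·x^3 + 2·x^2 in F_5[x]/(f).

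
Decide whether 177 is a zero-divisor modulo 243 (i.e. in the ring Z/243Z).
YES

gcd(177, 243) = 3 > 1, so 177 is not a unit in Z/243Z. In Z/nZ every nonzero non-unit is a zero-divisor: explicitly, take b = 243/gcd = 81 ≠ 0 (mod 243); then 177·81 = 14337 = 59·243, i.e. 177·81 ≡ 0 (mod 243). So 177 is a zero-divisor.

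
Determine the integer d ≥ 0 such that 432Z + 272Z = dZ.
In the PID Z, (a, b) is generated by gcd(a, b). Compute gcd(432, 272) with the extended Euclidean algorithm, tracking rows (r, s, t) with s·432 + t·272 = r:
  row A: (432, 1, 0)   [1·432 + 0·272 = 432]
  row B: (272, 0, 1)   [0·432 + 1·272 = 272]
  432 = 1·272 + 160   → row C = row A − 1·row B = (160, 1, −1)   [check: 1·432 − 1·272 = 160]
  272 = 1·160 + 112   → row D = row B − 1·row C = (112, −1, 2)   [check: −1·432 + 2·272 = 112]
  160 = 1·112 + 48   → row E = row C − 1·row D = (48, 2, −3)   [check: 2·432 − 3·272 = 48]
  112 = 2·48 + 16   → row F = row D − 2·row E = (16, −5, 8)   [check: −5·432 + 8·272 = 16]
  48 = 3·16 + 0   → remainder 0, stop. gcd = 16 (last nonzero row F).
So gcd(432, 272) = 16, with Bézout identity −5·432 + 8·272 = 16. Containment (⊇): the Bézout identity exhibits 16 as an element of (432, 272), giving (16) ⊆ (432, 272). Containment (⊆): since 16 | 432 and 16 | 272 (432 = 16·27, 272 = 16·17), every Z-linear combination of 432 and 272 is divisible by 16, so (432, 272) ⊆ (16). Therefore (432, 272) = (16), d = 16.

Final answer: (432, 272) = (16); d = 16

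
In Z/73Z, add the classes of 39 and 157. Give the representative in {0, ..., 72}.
Reduce the summands first: 157 ≡ 11 (mod 73), so 39 + 157 ≡ 39 + 11 (mod 73). 39 + 11 = 50; 50 = 0·73 + 50, so (39 + 157) mod 73 = 50.

Final answer: 50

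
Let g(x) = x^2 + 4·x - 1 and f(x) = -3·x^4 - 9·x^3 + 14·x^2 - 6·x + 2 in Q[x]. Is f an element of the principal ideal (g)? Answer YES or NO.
In Q[x] the ideal (g) consists of all multiples of g, so f ∈ (g) iff g | f, i.e. iff the remainder of f on division by g is 0. Divide f by g (g is monic, so eliminate the leading term of the running remainder at each step):
  leading term -3·x^4: subtract (-3·x^2)·g(x) = -3·x^4 - 12·x^3 + 3·x^2, leaving 3·x^3 + 11·x^2 - 6·x + 2
  leading term 3·x^3: subtract (3·x)·g(x) = 3·x^3 + 12·x^2 - 3·x, leaving -x^2 - 3·x + 2
  leading term -x^2: subtract (-1)·g(x) = -x^2 - 4·x + 1, leaving x + 1
The remainder r(x) = x + 1 ≠ 0 (and deg r < deg g), so g ∤ f, i.e. f ∉ (g).

Final answer: NO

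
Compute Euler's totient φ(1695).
φ(1695) = 896

φ is multiplicative, with φ(p^e) = p^e − p^(e−1). Factorise 1695 = 3 · 5 · 113. Then
  φ(1695) = (3 − 1) · (5 − 1) · (113 − 1) = 2 · 4 · 112 = 896.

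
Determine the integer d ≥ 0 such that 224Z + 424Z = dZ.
(224, 424) = (8); d = 8

In the PID Z, (a, b) is generated by gcd(a, b). Compute gcd(424, 224) with the extended Euclidean algorithm, tracking rows (r, s, t) with s·424 + t·224 = r:
  row A: (424, 1, 0)   [1·424 + 0·224 = 424]
  row B: (224, 0, 1)   [0·424 + 1·224 = 224]
  424 = 1·224 + 200   → row C = row A − 1·row B = (200, 1, −1)   [check: 1·424 − 1·224 = 200]
  224 = 1·200 + 24   → row D = row B − 1·row C = (24, −1, 2)   [check: −1·424 + 2·224 = 24]
  200 = 8·24 + 8   → row E = row C − 8·row D = (8, 9, −17)   [check: 9·424 − 17·224 = 8]
  24 = 3·8 + 0   → remainder 0, stop. gcd = 8 (last nonzero row E).
So gcd(224, 424) = 8, with Bézout identity 9·424 − 17·224 = 8. Containment (⊇): the Bézout identity exhibits 8 as an element of (224, 424), giving (8) ⊆ (224, 424). Containment (⊆): since 8 | 224 and 8 | 424 (224 = 8·28, 424 = 8·53), every Z-linear combination of 224 and 424 is divisible by 8, so (224, 424) ⊆ (8). Therefore (224, 424) = (8), d = 8.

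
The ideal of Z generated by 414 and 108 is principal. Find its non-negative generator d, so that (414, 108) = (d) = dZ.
In the PID Z, (a, b) is generated by gcd(a, b). Compute gcd(414, 108) with the extended Euclidean algorithm, tracking rows (r, s, t) with s·414 + t·108 = r:
  row A: (414, 1, 0)   [1·414 + 0·108 = 414]
  row B: (108, 0, 1)   [0·414 + 1·108 = 108]
  414 = 3·108 + 90   → row C = row A − 3·row B = (90, 1, −3)   [check: 1·414 − 3·108 = 90]
  108 = 1·90 + 18   → row D = row B − 1·row C = (18, −1, 4)   [check: −1·414 + 4·108 = 18]
  90 = 5·18 + 0   → remainder 0, stop. gcd = 18 (last nonzero row D).
So gcd(414, 108) = 18, with Bézout identity −1·414 + 4·108 = 18. Containment (⊇): the Bézout identity exhibits 18 as an element of (414, 108), giving (18) ⊆ (414, 108). Containment (⊆): since 18 | 414 and 18 | 108 (414 = 18·23, 108 = 18·6), every Z-linear combination of 414 and 108 is divisible by 18, so (414, 108) ⊆ (18). Therefore (414, 108) = (18), d = 18.

Final answer: (414, 108) = (18); d = 18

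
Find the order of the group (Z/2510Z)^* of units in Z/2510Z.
|(Z/2510Z)^*| = 1000

(Z/2510Z)^* consists of the classes a with gcd(a, 2510) = 1, so its order is φ(2510). φ is multiplicative, with φ(p^e) = p^e − p^(e−1). Factorise 2510 = 2 · 5 · 251. Then
  φ(2510) = (2 − 1) · (5 − 1) · (251 − 1) = 1 · 4 · 250 = 1000.
Thus |(Z/2510Z)^*| = 1000.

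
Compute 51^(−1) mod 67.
51^(−1) ≡ 46 (mod 67)

Apply the extended Euclidean algorithm to (67, 51), tracking rows (r, s, t) with s·67 + t·51 = r. Each division r_prev = q·r_cur + r_new produces the new row as (previous row) − q·(current row):
  row A: (67, 1, 0)   [1·67 + 0·51 = 67]
  row B: (51, 0, 1)   [0·67 + 1·51 = 51]
  67 = 1·51 + 16   → row C = row A − 1·row B = (16, 1, −1)   [check: 1·67 − 1·51 = 16]
  51 = 3·16 + 3   → row D = row B − 3·row C = (3, −3, 4)   [check: −3·67 + 4·51 = 3]
  16 = 5·3 + 1   → row E = row C − 5·row D = (1, 16, −21)   [check: 16·67 − 21·51 = 1]
  3 = 3·1 + 0   → remainder 0, stop. gcd = 1 (last nonzero row E).
The gcd is 1, so 51 is invertible mod 67. The last nonzero row gives 16·67 − 21·51 = 1, so t = −21. So 51^(−1) ≡ −21 ≡ 46 (mod 67). Verify: 51 · 46 = 2346 ≡ 1 (mod 67). ✓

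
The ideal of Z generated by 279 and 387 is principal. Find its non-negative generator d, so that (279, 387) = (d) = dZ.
(279, 387) = (9); d = 9

In the PID Z, (a, b) is generated by gcd(a, b). Compute gcd(387, 279) with the extended Euclidean algorithm, tracking rows (r, s, t) with s·387 + t·279 = r:
  row A: (387, 1, 0)   [1·387 + 0·279 = 387]
  row B: (279, 0, 1)   [0·387 + 1·279 = 279]
  387 = 1·279 + 108   → row C = row A − 1·row B = (108, 1, −1)   [check: 1·387 − 1·279 = 108]
  279 = 2·108 + 63   → row D = row B − 2·row C = (63, −2, 3)   [check: −2·387 + 3·279 = 63]
  108 = 1·63 + 45   → row E = row C − 1·row D = (45, 3, −4)   [check: 3·387 − 4·279 = 45]
  63 = 1·45 + 18   → row F = row D − 1·row E = (18, −5, 7)   [check: −5·387 + 7·279 = 18]
  45 = 2·18 + 9   → row G = row E − 2·row F = (9, 13, −18)   [check: 13·387 − 18·279 = 9]
  18 = 2·9 + 0   → remainder 0, stop. gcd = 9 (last nonzero row G).
So gcd(279, 387) = 9, with Bézout identity 13·387 − 18·279 = 9. Containment (⊇): the Bézout identity exhibits 9 as an element of (279, 387), giving (9) ⊆ (279, 387). Containment (⊆): since 9 | 279 and 9 | 387 (279 = 9·31, 387 = 9·43), every Z-linear combination of 279 and 387 is divisible by 9, so (279, 387) ⊆ (9). Therefore (279, 387) = (9), d = 9.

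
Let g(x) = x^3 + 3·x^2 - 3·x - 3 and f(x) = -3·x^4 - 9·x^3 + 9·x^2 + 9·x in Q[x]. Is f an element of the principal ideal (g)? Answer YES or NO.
YES

In Q[x] the ideal (g) consists of all multiples of g, so f ∈ (g) iff g | f, i.e. iff the remainder of f on division by g is 0. Divide f by g (g is monic, so eliminate the leading term of the running remainder at each step):
  leading term -3·x^4: subtract (-3·x)·g(x) = -3·x^4 - 9·x^3 + 9·x^2 + 9·x, leaving 0
The remainder is 0, so f(x) = g(x) · h(x) with h(x) = -3·x. Hence g | f, i.e. f ∈ (g).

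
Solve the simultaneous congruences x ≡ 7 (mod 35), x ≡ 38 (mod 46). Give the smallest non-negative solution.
x ≡ 1372 (mod 1610); the representative in [0, 1610) is 1372

The moduli 35, 46 are pairwise coprime, so by the CRT there is a unique solution mod 35·46 = 1610.
Solve by successive substitution. Start with x ≡ 7 (mod 35).
  Combine with x ≡ 38 (mod 46): write x = 7 + 35·t and require 7 + 35·t ≡ 38 (mod 46), i.e. 35·t ≡ 38 − 7 ≡ 31 (mod 46). Since 35^(−1) ≡ 25 (mod 46), t ≡ 25·31 ≡ 39 (mod 46). So x ≡ 7 + 35·39 = 1372 (mod 1610).
Unique solution in [0, 1610): x = 1372.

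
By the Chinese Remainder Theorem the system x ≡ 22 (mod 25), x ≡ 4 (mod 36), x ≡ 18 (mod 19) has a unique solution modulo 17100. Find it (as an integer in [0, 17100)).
x ≡ 3172 (mod 17100); the representative in [0, 17100) is 3172

The moduli 25, 36, 19 are pairwise coprime, so by the CRT there is a unique solution mod 25·36·19 = 17100.
Solve by successive substitution. Start with x ≡ 22 (mod 25).
  Combine with x ≡ 4 (mod 36): write x = 22 + 25·t and require 22 + 25·t ≡ 4 (mod 36), i.e. 25·t ≡ 4 − 22 ≡ 18 (mod 36). Since 25^(−1) ≡ 13 (mod 36), t ≡ 13·18 ≡ 18 (mod 36). So x ≡ 22 + 25·18 = 472 (mod 900).
  Combine with x ≡ 18 (mod 19): write x = 472 + 900·t and require 472 + 900·t ≡ 18 (mod 19), i.e. 900·t ≡ 18 − 472 ≡ 2 (mod 19). Since 900^(−1) ≡ 11 (mod 19) (900 ≡ 7 (mod 19)), t ≡ 11·2 ≡ 3 (mod 19). So x ≡ 472 + 900·3 = 3172 (mod 17100).
Unique solution in [0, 17100): x = 3172.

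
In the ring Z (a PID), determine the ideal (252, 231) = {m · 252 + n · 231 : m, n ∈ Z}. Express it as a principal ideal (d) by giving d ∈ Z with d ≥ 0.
In the PID Z, (a, b) is generated by gcd(a, b). Compute gcd(252, 231) with the extended Euclidean algorithm, tracking rows (r, s, t) with s·252 + t·231 = r:
  row A: (252, 1, 0)   [1·252 + 0·231 = 252]
  row B: (231, 0, 1)   [0·252 + 1·231 = 231]
  252 = 1·231 + 21   → row C = row A − 1·row B = (21, 1, −1)   [check: 1·252 − 1·231 = 21]
  231 = 11·21 + 0   → remainder 0, stop. gcd = 21 (last nonzero row C).
So gcd(252, 231) = 21, with Bézout identity 1·252 − 1·231 = 21. Containment (⊇): the Bézout identity exhibits 21 as an element of (252, 231), giving (21) ⊆ (252, 231). Containment (⊆): since 21 | 252 and 21 | 231 (252 = 21·12, 231 = 21·11), every Z-linear combination of 252 and 231 is divisible by 21, so (252, 231) ⊆ (21). Therefore (252, 231) = (21), d = 21.

Final answer: (252, 231) = (21); d = 21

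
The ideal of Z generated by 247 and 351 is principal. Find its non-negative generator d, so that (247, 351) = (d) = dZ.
In the PID Z, (a, b) is generated by gcd(a, b). Compute gcd(351, 247) with the extended Euclidean algorithm, tracking rows (r, s, t) with s·351 + t·247 = r:
  row A: (351, 1, 0)   [1·351 + 0·247 = 351]
  row B: (247, 0, 1)   [0·351 + 1·247 = 247]
  351 = 1·247 + 104   → row C = row A − 1·row B = (104, 1, −1)   [check: 1·351 − 1·247 = 104]
  247 = 2·104 + 39   → row D = row B − 2·row C = (39, −2, 3)   [check: −2·351 + 3·247 = 39]
  104 = 2·39 + 26   → row E = row C − 2·row D = (26, 5, −7)   [check: 5·351 − 7·247 = 26]
  39 = 1·26 + 13   → row F = row D − 1·row E = (13, −7, 10)   [check: −7·351 + 10·247 = 13]
  26 = 2·13 + 0   → remainder 0, stop. gcd = 13 (last nonzero row F).
So gcd(247, 351) = 13, with Bézout identity −7·351 + 10·247 = 13. Containment (⊇): the Bézout identity exhibits 13 as an element of (247, 351), giving (13) ⊆ (247, 351). Containment (⊆): since 13 | 247 and 13 | 351 (247 = 13·19, 351 = 13·27), every Z-linear combination of 247 and 351 is divisible by 13, so (247, 351) ⊆ (13). Therefore (247, 351) = (13), d = 13.

Final answer: (247, 351) = (13); d = 13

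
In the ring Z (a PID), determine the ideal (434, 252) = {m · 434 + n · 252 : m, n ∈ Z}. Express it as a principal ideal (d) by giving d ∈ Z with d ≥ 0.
In the PID Z, (a, b) is generated by gcd(a, b). Compute gcd(434, 252) with the extended Euclidean algorithm, tracking rows (r, s, t) with s·434 + t·252 = r:
  row A: (434, 1, 0)   [1·434 + 0·252 = 434]
  row B: (252, 0, 1)   [0·434 + 1·252 = 252]
  434 = 1·252 + 182   → row C = row A − 1·row B = (182, 1, −1)   [check: 1·434 − 1·252 = 182]
  252 = 1·182 + 70   → row D = row B − 1·row C = (70, −1, 2)   [check: −1·434 + 2·252 = 70]
  182 = 2·70 + 42   → row E = row C − 2·row D = (42, 3, −5)   [check: 3·434 − 5·252 = 42]
  70 = 1·42 + 28   → row F = row D − 1·row E = (28, −4, 7)   [check: −4·434 + 7·252 = 28]
  42 = 1·28 + 14   → row G = row E − 1·row F = (14, 7, −12)   [check: 7·434 − 12·252 = 14]
  28 = 2·14 + 0   → remainder 0, stop. gcd = 14 (last nonzero row G).
So gcd(434, 252) = 14, with Bézout identity 7·434 − 12·252 = 14. Containment (⊇): the Bézout identity exhibits 14 as an element of (434, 252), giving (14) ⊆ (434, 252). Containment (⊆): since 14 | 434 and 14 | 252 (434 = 14·31, 252 = 14·18), every Z-linear combination of 434 and 252 is divisible by 14, so (434, 252) ⊆ (14). Therefore (434, 252) = (14), d = 14.

Final answer: (434, 252) = (14); d = 14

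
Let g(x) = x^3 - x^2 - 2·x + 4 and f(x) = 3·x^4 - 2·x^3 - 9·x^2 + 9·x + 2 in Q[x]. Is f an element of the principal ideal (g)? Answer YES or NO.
NO

In Q[x] the ideal (g) consists of all multiples of g, so f ∈ (g) iff g | f, i.e. iff the remainder of f on division by g is 0. Divide f by g (g is monic, so eliminate the leading term of the running remainder at each step):
  leading term 3·x^4: subtract (3·x)·g(x) = 3·x^4 - 3·x^3 - 6·x^2 + 12·x, leaving x^3 - 3·x^2 - 3·x + 2
  leading term x^3: subtract (1)·g(x) = x^3 - x^2 - 2·x + 4, leaving -2·x^2 - x - 2
The remainder r(x) = -2·x^2 - x - 2 ≠ 0 (and deg r < deg g), so g ∤ f, i.e. f ∉ (g).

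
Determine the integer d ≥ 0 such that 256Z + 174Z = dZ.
(256, 174) = (2); d = 2

In the PID Z, (a, b) is generated by gcd(a, b). Compute gcd(256, 174) with the extended Euclidean algorithm, tracking rows (r, s, t) with s·256 + t·174 = r:
  row A: (256, 1, 0)   [1·256 + 0·174 = 256]
  row B: (174, 0, 1)   [0·256 + 1·174 = 174]
  256 = 1·174 + 82   → row C = row A − 1·row B = (82, 1, −1)   [check: 1·256 − 1·174 = 82]
  174 = 2·82 + 10   → row D = row B − 2·row C = (10, −2, 3)   [check: −2·256 + 3·174 = 10]
  82 = 8·10 + 2   → row E = row C − 8·row D = (2, 17, −25)   [check: 17·256 − 25·174 = 2]
  10 = 5·2 + 0   → remainder 0, stop. gcd = 2 (last nonzero row E).
So gcd(256, 174) = 2, with Bézout identity 17·256 − 25·174 = 2. Containment (⊇): the Bézout identity exhibits 2 as an element of (256, 174), giving (2) ⊆ (256, 174). Containment (⊆): since 2 | 256 and 2 | 174 (256 = 2·128, 174 = 2·87), every Z-linear combination of 256 and 174 is divisible by 2, so (256, 174) ⊆ (2). Therefore (256, 174) = (2), d = 2.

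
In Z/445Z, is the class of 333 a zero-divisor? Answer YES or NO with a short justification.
NO

gcd(333, 445) = 1, so 333 is a unit in Z/445Z (it has a multiplicative inverse). A unit cannot be a zero-divisor: if 333·b ≡ 0 then multiplying both sides by 333^(−1) gives b ≡ 0. So 333 is not a zero-divisor.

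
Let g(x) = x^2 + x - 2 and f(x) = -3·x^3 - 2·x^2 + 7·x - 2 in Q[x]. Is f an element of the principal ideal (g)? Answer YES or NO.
In Q[x] the ideal (g) consists of all multiples of g, so f ∈ (g) iff g | f, i.e. iff the remainder of f on division by g is 0. Divide f by g (g is monic, so eliminate the leading term of the running remainder at each step):
  leading term -3·x^3: subtract (-3·x)·g(x) = -3·x^3 - 3·x^2 + 6·x, leaving x^2 + x - 2
  leading term x^2: subtract (1)·g(x) = x^2 + x - 2, leaving 0
The remainder is 0, so f(x) = g(x) · h(x) with h(x) = 1 - 3·x. Hence g | f, i.e. f ∈ (g).

Final answer: YES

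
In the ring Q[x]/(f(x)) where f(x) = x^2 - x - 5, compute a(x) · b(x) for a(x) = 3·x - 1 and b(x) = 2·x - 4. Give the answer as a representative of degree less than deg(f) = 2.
a · b ≡ 34 - 8·x (mod f(x))

First multiply in Q[x] without reducing: a · b = 6·x^2 - 14·x + 4. Now divide by f(x) = x^2 - x - 5, eliminating the leading term at each step:
  leading term 6·x^2: subtract (6)·f(x) = 6·x^2 - 6·x - 30, leaving 34 - 8·x
The degree is now < 2, so this is the remainder. Hence a · b ≡ 34 - 8·x in Q[x]/(f).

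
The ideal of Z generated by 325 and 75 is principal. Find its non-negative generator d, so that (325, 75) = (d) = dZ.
(325, 75) = (25); d = 25

In the PID Z, (a, b) is generated by gcd(a, b). Compute gcd(325, 75) with the extended Euclidean algorithm, tracking rows (r, s, t) with s·325 + t·75 = r:
  row A: (325, 1, 0)   [1·325 + 0·75 = 325]
  row B: (75, 0, 1)   [0·325 + 1·75 = 75]
  325 = 4·75 + 25   → row C = row A − 4·row B = (25, 1, −4)   [check: 1·325 − 4·75 = 25]
  75 = 3·25 + 0   → remainder 0, stop. gcd = 25 (last nonzero row C).
So gcd(325, 75) = 25, with Bézout identity 1·325 − 4·75 = 25. Containment (⊇): the Bézout identity exhibits 25 as an element of (325, 75), giving (25) ⊆ (325, 75). Containment (⊆): since 25 | 325 and 25 | 75 (325 = 25·13, 75 = 25·3), every Z-linear combination of 325 and 75 is divisible by 25, so (325, 75) ⊆ (25). Therefore (325, 75) = (25), d = 25.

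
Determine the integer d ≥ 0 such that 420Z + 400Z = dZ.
(420, 400) = (20); d = 20

In the PID Z, (a, b) is generated by gcd(a, b). Compute gcd(420, 400) with the extended Euclidean algorithm, tracking rows (r, s, t) with s·420 + t·400 = r:
  row A: (420, 1, 0)   [1·420 + 0·400 = 420]
  row B: (400, 0, 1)   [0·420 + 1·400 = 400]
  420 = 1·400 + 20   → row C = row A − 1·row B = (20, 1, −1)   [check: 1·420 − 1·400 = 20]
  400 = 20·20 + 0   → remainder 0, stop. gcd = 20 (last nonzero row C).
So gcd(420, 400) = 20, with Bézout identity 1·420 − 1·400 = 20. Containment (⊇): the Bézout identity exhibits 20 as an element of (420, 400), giving (20) ⊆ (420, 400). Containment (⊆): since 20 | 420 and 20 | 400 (420 = 20·21, 400 = 20·20), every Z-linear combination of 420 and 400 is divisible by 20, so (420, 400) ⊆ (20). Therefore (420, 400) = (20), d = 20.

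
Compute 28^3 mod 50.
Use repeated squaring. Binary(3) = 11. Walk through the bits of the exponent 3 left-to-right: at each bit after the leading one, square the running value, then multiply by 28 if the bit is 1 (always reducing mod 50):
  bit 1 = 1 (leading): start with 28.
  bit 2 = 1: square 28^2 = 784 ≡ 34; bit is 1, so multiply 34·28 = 952 ≡ 2 (mod 50).
Final value: 28^3 ≡ 2 (mod 50).

Final answer: 2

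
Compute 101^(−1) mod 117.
Apply the extended Euclidean algorithm to (117, 101), tracking rows (r, s, t) with s·117 + t·101 = r. Each division r_prev = q·r_cur + r_new produces the new row as (previous row) − q·(current row):
  row A: (117, 1, 0)   [1·117 + 0·101 = 117]
  row B: (101, 0, 1)   [0·117 + 1·101 = 101]
  117 = 1·101 + 16   → row C = row A − 1·row B = (16, 1, −1)   [check: 1·117 − 1·101 = 16]
  101 = 6·16 + 5   → row D = row B − 6·row C = (5, −6, 7)   [check: −6·117 + 7·101 = 5]
  16 = 3·5 + 1   → row E = row C − 3·row D = (1, 19, −22)   [check: 19·117 − 22·101 = 1]
  5 = 5·1 + 0   → remainder 0, stop. gcd = 1 (last nonzero row E).
The gcd is 1, so 101 is invertible mod 117. The last nonzero row gives 19·117 − 22·101 = 1, so t = −22. So 101^(−1) ≡ −22 ≡ 95 (mod 117). Verify: 101 · 95 = 9595 ≡ 1 (mod 117). ✓

Final answer: 101^(−1) ≡ 95 (mod 117)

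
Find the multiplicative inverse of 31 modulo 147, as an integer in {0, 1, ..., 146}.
Apply the extended Euclidean algorithm to (147, 31), tracking rows (r, s, t) with s·147 + t·31 = r. Each division r_prev = q·r_cur + r_new produces the new row as (previous row) − q·(current row):
  row A: (147, 1, 0)   [1·147 + 0·31 = 147]
  row B: (31, 0, 1)   [0·147 + 1·31 = 31]
  147 = 4·31 + 23   → row C = row A − 4·row B = (23, 1, −4)   [check: 1·147 − 4·31 = 23]
  31 = 1·23 + 8   → row D = row B − 1·row C = (8, −1, 5)   [check: −1·147 + 5·31 = 8]
  23 = 2·8 + 7   → row E = row C − 2·row D = (7, 3, −14)   [check: 3·147 − 14·31 = 7]
  8 = 1·7 + 1   → row F = row D − 1·row E = (1, −4, 19)   [check: −4·147 + 19·31 = 1]
  7 = 7·1 + 0   → remainder 0, stop. gcd = 1 (last nonzero row F).
The gcd is 1, so 31 is invertible mod 147. The last nonzero row gives −4·147 + 19·31 = 1, so t = 19. So 31^(−1) ≡ 19 (mod 147). Verify: 31 · 19 = 589 ≡ 1 (mod 147). ✓

Final answer: 31^(−1) ≡ 19 (mod 147)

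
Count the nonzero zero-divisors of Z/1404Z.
In Z/1404Z each nonzero element is either a unit (gcd with 1404 is 1) or a zero-divisor (gcd > 1). The number of units is φ(1404): factorise 1404 = 2^2 · 3^3 · 13, so φ(1404) = (2^2 − 2^1) · (3^3 − 3^2) · (13 − 1) = 2 · 18 · 12 = 432. The nonzero elements number 1404 − 1 = 1403. Hence the nonzero zero-divisors number 1403 − 432 = 971.

Final answer: Z/1404Z has 971 nonzero zero-divisors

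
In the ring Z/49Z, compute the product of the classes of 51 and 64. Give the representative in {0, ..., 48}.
Reduce the factors first: 51 ≡ 2, 64 ≡ 15 (mod 49), so 51 · 64 ≡ 2 · 15 (mod 49). 2 · 15 = 30. Dividing by 49: 30 = 0·49 + 30. So (51 · 64) mod 49 = 30.

Final answer: 30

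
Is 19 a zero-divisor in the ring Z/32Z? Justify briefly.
gcd(19, 32) = 1, so 19 is a unit in Z/32Z (it has a multiplicative inverse). A unit cannot be a zero-divisor: if 19·b ≡ 0 then multiplying both sides by 19^(−1) gives b ≡ 0. So 19 is not a zero-divisor.

Final answer: NO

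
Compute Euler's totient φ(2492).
φ(2492) = 1056

φ is multiplicative, with φ(p^e) = p^e − p^(e−1). Factorise 2492 = 2^2 · 7 · 89. Then
  φ(2492) = (2^2 − 2^1) · (7 − 1) · (89 − 1) = 2 · 6 · 88 = 1056.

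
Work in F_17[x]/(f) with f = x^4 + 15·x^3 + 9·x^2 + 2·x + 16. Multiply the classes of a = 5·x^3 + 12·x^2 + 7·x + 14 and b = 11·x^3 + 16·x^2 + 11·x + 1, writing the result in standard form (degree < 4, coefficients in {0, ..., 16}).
Multiply as integer polynomials: a · b = 55·x^6 + 212·x^5 + 324·x^4 + 403·x^3 + 313·x^2 + 161·x + 14. Reducing coefficients mod 17: a · b ≡ 4·x^6 + 8·x^5 + x^4 + 12·x^3 + 7·x^2 + 8·x + 14. Now divide by f(x) = x^4 + 15·x^3 + 9·x^2 + 2·x + 16 in F_17[x], eliminating the leading term at each step:
  leading term 4·x^6: subtract (4·x^2)·f(x) = 4·x^6 + 9·x^5 + 2·x^4 + 8·x^3 + 13·x^2, leaving 16·x^5 + 16·x^4 + 4·x^3 + 11·x^2 + 8·x + 14 (coefficients mod 17)
  leading term 16·x^5: subtract (16·x)·f(x) = 16·x^5 + 2·x^4 + 8·x^3 + 15·x^2 + x, leaving 14·x^4 + 13·x^3 + 13·x^2 + 7·x + 14 (coefficients mod 17)
  leading term 14·x^4: subtract (14)·f(x) = 14·x^4 + 6·x^3 + 7·x^2 + 11·x + 3, leaving 7·x^3 + 6·x^2 + 13·x + 11 (coefficients mod 17)
The degree is now < 4, so this is the remainder. Hence a · b ≡ 7·x^3 + 6·x^2 + 13·x + 11 in F_17[x]/(f).

Final answer: a · b ≡ 7·x^3 + 6·x^2 + 13·x + 11 (mod f(x))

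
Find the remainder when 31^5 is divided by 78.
31

Use repeated squaring. Binary(5) = 101. Walk through the bits of the exponent 5 left-to-right: at each bit after the leading one, square the running value, then multiply by 31 if the bit is 1 (always reducing mod 78):
  bit 1 = 1 (leading): start with 31.
  bit 2 = 0: square 31^2 = 961 ≡ 25 (mod 78).
  bit 3 = 1: square 25^2 = 625 ≡ 1; bit is 1, so multiply 1·31 = 31 (mod 78).
Final value: 31^5 ≡ 31 (mod 78).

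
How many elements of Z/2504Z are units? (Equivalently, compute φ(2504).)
Z/2504Z has φ(2504) = 1248 units

An element a ∈ Z/2504Z is a unit iff gcd(a, 2504) = 1, so the number of units is φ(2504). φ is multiplicative, with φ(p^e) = p^e − p^(e−1). Factorise 2504 = 2^3 · 313. Then
  φ(2504) = (2^3 − 2^2) · (313 − 1) = 4 · 312 = 1248.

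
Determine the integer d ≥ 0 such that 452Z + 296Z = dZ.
In the PID Z, (a, b) is generated by gcd(a, b). Compute gcd(452, 296) with the extended Euclidean algorithm, tracking rows (r, s, t) with s·452 + t·296 = r:
  row A: (452, 1, 0)   [1·452 + 0·296 = 452]
  row B: (296, 0, 1)   [0·452 + 1·296 = 296]
  452 = 1·296 + 156   → row C = row A − 1·row B = (156, 1, −1)   [check: 1·452 − 1·296 = 156]
  296 = 1·156 + 140   → row D = row B − 1·row C = (140, −1, 2)   [check: −1·452 + 2·296 = 140]
  156 = 1·140 + 16   → row E = row C − 1·row D = (16, 2, −3)   [check: 2·452 − 3·296 = 16]
  140 = 8·16 + 12   → row F = row D − 8·row E = (12, −17, 26)   [check: −17·452 + 26·296 = 12]
  16 = 1·12 + 4   → row G = row E − 1·row F = (4, 19, −29)   [check: 19·452 − 29·296 = 4]
  12 = 3·4 + 0   → remainder 0, stop. gcd = 4 (last nonzero row G).
So gcd(452, 296) = 4, with Bézout identity 19·452 − 29·296 = 4. Containment (⊇): the Bézout identity exhibits 4 as an element of (452, 296), giving (4) ⊆ (452, 296). Containment (⊆): since 4 | 452 and 4 | 296 (452 = 4·113, 296 = 4·74), every Z-linear combination of 452 and 296 is divisible by 4, so (452, 296) ⊆ (4). Therefore (452, 296) = (4), d = 4.

Final answer: (452, 296) = (4); d = 4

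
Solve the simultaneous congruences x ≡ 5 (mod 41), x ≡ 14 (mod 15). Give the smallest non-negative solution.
x ≡ 374 (mod 615); the representative in [0, 615) is 374

The moduli 41, 15 are pairwise coprime, so by the CRT there is a unique solution mod 41·15 = 615.
Solve by successive substitution. Start with x ≡ 5 (mod 41).
  Combine with x ≡ 14 (mod 15): write x = 5 + 41·t and require 5 + 41·t ≡ 14 (mod 15), i.e. 41·t ≡ 14 − 5 ≡ 9 (mod 15). Since 41^(−1) ≡ 11 (mod 15) (41 ≡ 11 (mod 15)), t ≡ 11·9 ≡ 9 (mod 15). So x ≡ 5 + 41·9 = 374 (mod 615).
Unique solution in [0, 615): x = 374.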